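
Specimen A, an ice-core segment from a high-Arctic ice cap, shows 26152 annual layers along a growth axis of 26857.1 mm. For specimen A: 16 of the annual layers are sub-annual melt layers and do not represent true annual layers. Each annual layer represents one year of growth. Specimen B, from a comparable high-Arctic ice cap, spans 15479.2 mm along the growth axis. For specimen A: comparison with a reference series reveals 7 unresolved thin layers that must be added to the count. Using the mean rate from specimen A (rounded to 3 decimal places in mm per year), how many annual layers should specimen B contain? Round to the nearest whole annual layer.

Specimen A: true annual layer count = 26152 − 16 + 7 = 26143.
A: 26857.1 mm over 26143 years gives 26857.1 / 26143 ≈ 1.027 mm/yr.
Specimen B: 15479.2 mm / 1.027 mm per year = 15072.25 years ≈ 15072 annual layers.

15072 annual layers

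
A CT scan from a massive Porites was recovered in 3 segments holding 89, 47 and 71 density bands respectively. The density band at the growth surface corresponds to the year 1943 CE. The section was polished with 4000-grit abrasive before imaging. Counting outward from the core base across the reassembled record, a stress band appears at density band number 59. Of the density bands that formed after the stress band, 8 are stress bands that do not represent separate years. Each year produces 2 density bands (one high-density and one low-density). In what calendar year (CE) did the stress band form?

1873 CE

Total density bands = 89 + 47 + 71 = 207.
The stress band sits at density band 59 from the core base, so 207 − 59 = 148 density bands formed after it.
Removing the 8 false density bands leaves 148 − 8 = 140 true density bands beyond the stress band.
Dividing by 2 density bands per year: 140 / 2 = 70 years.
The density band at the growth surface is 1943 CE, so the stress band dates to 1943 − 70 = 1873 CE.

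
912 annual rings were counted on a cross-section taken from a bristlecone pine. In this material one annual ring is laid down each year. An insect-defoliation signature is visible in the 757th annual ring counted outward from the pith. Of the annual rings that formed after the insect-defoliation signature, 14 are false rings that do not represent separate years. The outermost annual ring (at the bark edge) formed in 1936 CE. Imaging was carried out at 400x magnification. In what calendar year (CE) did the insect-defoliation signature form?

1795 CE

Between annual ring 757 and the bark edge there are 912 − 757 = 155 annual rings.
Removing the 14 false annual rings leaves 155 − 14 = 141 true annual rings beyond the insect-defoliation signature.
1936 − 141 = 1795 CE.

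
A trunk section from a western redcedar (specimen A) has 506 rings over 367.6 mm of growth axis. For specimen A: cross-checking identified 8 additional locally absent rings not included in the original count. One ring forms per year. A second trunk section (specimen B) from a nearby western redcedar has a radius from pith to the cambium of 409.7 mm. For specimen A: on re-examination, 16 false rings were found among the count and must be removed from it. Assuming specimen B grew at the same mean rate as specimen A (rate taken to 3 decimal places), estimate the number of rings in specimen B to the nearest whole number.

Specimen A: correcting the raw count gives 506 − 16 + 8 = 498 true rings.
A: Mean rate = 367.6 mm / 498 years ≈ 0.738 mm/year.
Specimen B: 409.7 mm / 0.738 mm per year = 555.15 years ≈ 555 rings.

555 rings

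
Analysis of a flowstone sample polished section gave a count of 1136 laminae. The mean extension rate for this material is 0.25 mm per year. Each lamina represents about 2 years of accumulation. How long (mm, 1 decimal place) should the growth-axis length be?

1136 laminae at 2 years each span 1136 × 2 = 2272 years.
Predicted length = 0.25 mm/year × 2272 years = 568.0 mm.

568.0 mm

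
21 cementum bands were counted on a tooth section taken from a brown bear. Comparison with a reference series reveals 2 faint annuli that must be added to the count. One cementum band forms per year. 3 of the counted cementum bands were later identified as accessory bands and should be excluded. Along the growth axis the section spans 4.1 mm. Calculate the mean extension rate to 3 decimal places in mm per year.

0.205 mm per year

After corrections the count is 21 − 3 + 2 = 20 cementum bands.
4.1 mm over 20 years gives 4.1 / 20 ≈ 0.205 mm per year.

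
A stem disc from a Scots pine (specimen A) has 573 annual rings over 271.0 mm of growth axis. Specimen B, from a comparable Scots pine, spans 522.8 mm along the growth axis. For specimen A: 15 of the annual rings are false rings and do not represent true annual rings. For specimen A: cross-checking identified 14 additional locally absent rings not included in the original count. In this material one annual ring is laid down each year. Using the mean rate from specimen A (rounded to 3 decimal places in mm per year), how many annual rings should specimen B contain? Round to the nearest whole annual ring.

1103 annual rings

Specimen A: adjusted count: 573 − 15 + 14 = 572 annual rings.
A: Mean rate = 271.0 mm / 572 years ≈ 0.474 mm per year.
Specimen B: 522.8 mm / 0.474 mm per year = 1102.95 years ≈ 1103 annual rings.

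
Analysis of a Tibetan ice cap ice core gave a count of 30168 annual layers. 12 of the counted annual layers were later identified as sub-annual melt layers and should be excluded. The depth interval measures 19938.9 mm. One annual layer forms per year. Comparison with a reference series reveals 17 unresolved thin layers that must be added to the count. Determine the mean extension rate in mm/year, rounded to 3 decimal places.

0.661 mm/year

Adjusted count: 30168 − 12 + 17 = 30173 annual layers.
Mean rate = 19938.9 mm / 30173 years ≈ 0.661 mm/year.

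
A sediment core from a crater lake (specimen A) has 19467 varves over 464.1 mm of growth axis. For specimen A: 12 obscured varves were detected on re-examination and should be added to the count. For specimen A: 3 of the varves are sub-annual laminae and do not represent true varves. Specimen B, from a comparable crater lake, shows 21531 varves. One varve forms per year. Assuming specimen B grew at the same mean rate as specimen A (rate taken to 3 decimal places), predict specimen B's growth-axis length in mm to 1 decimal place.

Specimen A: true varve count = 19467 − 3 + 12 = 19476.
A: 464.1 mm over 19476 years gives 464.1 / 19476 ≈ 0.024 mm per year.
Length of B = 0.024 × 21531 = 516.7 mm.

516.7 mm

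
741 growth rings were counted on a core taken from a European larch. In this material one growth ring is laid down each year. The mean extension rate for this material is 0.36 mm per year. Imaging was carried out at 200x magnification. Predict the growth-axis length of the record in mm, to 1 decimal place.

The record spans 741 years at 0.36 mm per year.
741 years at 0.36 mm/year gives 0.36 × 741 = 266.8 mm.

266.8 mm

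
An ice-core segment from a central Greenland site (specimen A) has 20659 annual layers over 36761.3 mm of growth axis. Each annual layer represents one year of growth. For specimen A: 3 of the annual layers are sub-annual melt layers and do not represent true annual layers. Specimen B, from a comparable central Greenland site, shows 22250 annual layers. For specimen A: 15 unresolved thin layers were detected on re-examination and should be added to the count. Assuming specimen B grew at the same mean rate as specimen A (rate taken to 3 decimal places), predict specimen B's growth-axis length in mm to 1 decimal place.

Specimen A: after corrections the count is 20659 − 3 + 15 = 20671 annual layers.
A: 36761.3 mm over 20671 years gives 36761.3 / 20671 ≈ 1.778 mm per year.
For B, 1.778 mm/year × 22250 years = 39560.5 mm.

39560.5 mm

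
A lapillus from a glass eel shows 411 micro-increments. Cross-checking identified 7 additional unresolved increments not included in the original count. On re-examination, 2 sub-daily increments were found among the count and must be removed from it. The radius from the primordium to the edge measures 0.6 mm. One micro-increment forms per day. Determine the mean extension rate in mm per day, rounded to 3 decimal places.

0.001 mm per day

True micro-increment count = 411 − 2 + 7 = 416.
0.6 mm over 416 days gives 0.6 / 416 ≈ 0.001 mm per day.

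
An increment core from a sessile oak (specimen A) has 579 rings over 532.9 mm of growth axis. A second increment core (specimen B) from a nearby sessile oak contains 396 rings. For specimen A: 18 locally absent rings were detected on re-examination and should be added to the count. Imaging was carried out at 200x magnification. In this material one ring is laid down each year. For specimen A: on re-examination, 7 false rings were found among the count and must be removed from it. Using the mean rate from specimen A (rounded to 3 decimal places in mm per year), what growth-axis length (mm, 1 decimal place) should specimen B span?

357.6 mm

Specimen A: true ring count = 579 − 7 + 18 = 590.
A: Mean rate = 532.9 mm / 590 years ≈ 0.903 mm/year.
For B, 0.903 mm/year × 396 years = 357.6 mm.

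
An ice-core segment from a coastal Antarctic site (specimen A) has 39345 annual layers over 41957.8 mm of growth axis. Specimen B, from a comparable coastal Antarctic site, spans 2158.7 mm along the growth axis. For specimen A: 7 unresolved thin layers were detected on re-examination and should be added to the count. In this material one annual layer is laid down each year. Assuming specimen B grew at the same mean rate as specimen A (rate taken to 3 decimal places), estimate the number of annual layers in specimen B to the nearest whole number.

2025 annual layers

Specimen A: after corrections the count is 39345 + 7 = 39352 annual layers.
A: 41957.8 mm over 39352 years gives 41957.8 / 39352 ≈ 1.066 mm/year.
B spans 2158.7 / 1.066 = 2025.05 years ≈ 2025 annual layers.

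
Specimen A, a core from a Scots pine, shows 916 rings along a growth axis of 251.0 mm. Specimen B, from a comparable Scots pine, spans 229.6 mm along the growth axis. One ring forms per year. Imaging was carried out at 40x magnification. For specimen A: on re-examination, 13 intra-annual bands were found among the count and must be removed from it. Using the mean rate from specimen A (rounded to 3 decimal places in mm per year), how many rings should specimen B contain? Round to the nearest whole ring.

826 rings

Specimen A: after corrections the count is 916 − 13 = 903 rings.
A: Extension rate ≈ 251.0 / 903 = 0.278 mm/yr.
Specimen B: 229.6 mm / 0.278 mm per year = 825.90 years ≈ 826 rings.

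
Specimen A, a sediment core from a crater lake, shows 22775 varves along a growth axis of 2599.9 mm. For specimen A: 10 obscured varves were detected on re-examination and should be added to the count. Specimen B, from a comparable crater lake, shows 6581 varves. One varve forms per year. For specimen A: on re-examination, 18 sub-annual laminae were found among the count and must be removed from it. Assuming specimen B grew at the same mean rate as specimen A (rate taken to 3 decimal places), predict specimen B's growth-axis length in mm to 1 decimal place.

Specimen A: after corrections the count is 22775 − 18 + 10 = 22767 varves.
A: 2599.9 mm over 22767 years gives 2599.9 / 22767 ≈ 0.114 mm per year.
B's length ≈ 0.114 × 6581 = 750.2 mm.

750.2 mm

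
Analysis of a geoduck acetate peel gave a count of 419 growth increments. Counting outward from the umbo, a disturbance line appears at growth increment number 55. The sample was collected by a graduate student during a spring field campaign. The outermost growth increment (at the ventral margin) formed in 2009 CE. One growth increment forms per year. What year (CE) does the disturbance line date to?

1645 CE

The disturbance line sits at growth increment 55 from the umbo, so 419 − 55 = 364 growth increments formed after it.
Counting back 364 years from 2009 CE places the disturbance line in 2009 − 364 = 1645 CE.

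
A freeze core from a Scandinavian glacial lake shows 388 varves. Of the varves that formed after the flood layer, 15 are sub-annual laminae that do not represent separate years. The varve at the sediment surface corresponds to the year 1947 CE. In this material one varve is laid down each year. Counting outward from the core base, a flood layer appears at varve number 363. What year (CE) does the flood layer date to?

The flood layer sits at varve 363 from the core base, so 388 − 363 = 25 varves formed after it.
Excluding 15 false varves: 25 − 15 = 10.
Counting back 10 years from 1947 CE places the flood layer in 1947 − 10 = 1937 CE.

1937 CE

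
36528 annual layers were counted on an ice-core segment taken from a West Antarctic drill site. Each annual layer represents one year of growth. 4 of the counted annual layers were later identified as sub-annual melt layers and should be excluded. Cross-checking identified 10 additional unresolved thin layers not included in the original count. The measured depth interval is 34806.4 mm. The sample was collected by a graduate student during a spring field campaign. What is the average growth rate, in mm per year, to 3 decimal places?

True annual layer count = 36528 − 4 + 10 = 36534.
34806.4 mm over 36534 years gives 34806.4 / 36534 ≈ 0.953 mm per year.

0.953 mm per year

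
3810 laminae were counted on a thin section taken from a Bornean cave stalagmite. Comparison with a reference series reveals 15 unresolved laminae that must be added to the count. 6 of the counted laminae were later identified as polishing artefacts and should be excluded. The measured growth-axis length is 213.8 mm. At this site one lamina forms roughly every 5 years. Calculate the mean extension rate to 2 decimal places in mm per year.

0.01 mm per year

Correcting the raw count gives 3810 − 6 + 15 = 3819 true laminae.
At 5 years per lamina, 3819 × 5 = 19095 years.
213.8 mm over 19095 years gives 213.8 / 19095 ≈ 0.01 mm per year.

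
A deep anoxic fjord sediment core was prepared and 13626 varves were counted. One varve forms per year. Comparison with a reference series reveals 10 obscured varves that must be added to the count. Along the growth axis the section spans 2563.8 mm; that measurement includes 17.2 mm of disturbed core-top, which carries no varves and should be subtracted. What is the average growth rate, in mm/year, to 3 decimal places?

0.187 mm/year

True varve count = 13626 + 10 = 13636.
Net length = 2563.8 − 17.2 = 2546.6 mm.
Mean rate = 2546.6 mm / 13636 years ≈ 0.187 mm/year.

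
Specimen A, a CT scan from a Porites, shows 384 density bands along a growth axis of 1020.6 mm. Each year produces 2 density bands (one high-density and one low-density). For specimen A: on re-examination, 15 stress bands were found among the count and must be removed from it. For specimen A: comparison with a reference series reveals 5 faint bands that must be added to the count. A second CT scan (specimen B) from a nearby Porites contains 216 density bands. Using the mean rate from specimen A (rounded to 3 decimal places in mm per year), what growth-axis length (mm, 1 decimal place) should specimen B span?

Specimen A: after corrections the count is 384 − 15 + 5 = 374 density bands.
Specimen A: 374 density bands at 2 per year is 374 / 2 = 187 years.
A: Extension rate ≈ 1020.6 / 187 = 5.458 mm/yr.
Specimen B: dividing by 2 density bands per year: 216 / 2 = 108 years. B's length ≈ 5.458 × 108 = 589.5 mm.

589.5 mm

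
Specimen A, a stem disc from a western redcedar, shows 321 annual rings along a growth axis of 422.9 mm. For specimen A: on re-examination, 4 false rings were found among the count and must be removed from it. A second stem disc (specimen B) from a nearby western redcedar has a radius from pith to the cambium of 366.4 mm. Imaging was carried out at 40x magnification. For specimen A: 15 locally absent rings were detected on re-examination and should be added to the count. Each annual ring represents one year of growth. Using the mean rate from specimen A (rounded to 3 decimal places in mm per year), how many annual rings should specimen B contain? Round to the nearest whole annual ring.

Specimen A: correcting the raw count gives 321 − 4 + 15 = 332 true annual rings.
A: Mean rate = 422.9 mm / 332 years ≈ 1.274 mm/yr.
For B, 366.4 / 1.274 = 287.60 years ≈ 288 annual rings.

288 annual rings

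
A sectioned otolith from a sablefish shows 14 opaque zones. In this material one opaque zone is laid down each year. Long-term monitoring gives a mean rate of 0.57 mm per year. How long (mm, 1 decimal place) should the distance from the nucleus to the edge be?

8.0 mm

The record spans 14 years at 0.57 mm per year.
Predicted length = 0.57 mm/year × 14 years = 8.0 mm.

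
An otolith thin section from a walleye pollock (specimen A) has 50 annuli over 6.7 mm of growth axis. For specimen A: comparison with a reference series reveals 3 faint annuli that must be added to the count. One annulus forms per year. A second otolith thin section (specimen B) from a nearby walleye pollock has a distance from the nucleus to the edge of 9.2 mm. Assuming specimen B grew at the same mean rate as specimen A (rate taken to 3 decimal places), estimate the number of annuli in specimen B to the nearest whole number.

Specimen A: true annulus count = 50 + 3 = 53.
A: Mean rate = 6.7 mm / 53 years ≈ 0.126 mm/year.
B spans 9.2 / 0.126 = 73.02 years ≈ 73 annuli.

73 annuli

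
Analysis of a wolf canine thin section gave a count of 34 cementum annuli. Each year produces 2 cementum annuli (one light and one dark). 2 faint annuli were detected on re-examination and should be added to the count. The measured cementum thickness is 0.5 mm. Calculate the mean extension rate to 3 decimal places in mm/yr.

0.028 mm/yr

True cementum annulus count = 34 + 2 = 36.
With 2 cementum annuli per year, 36 / 2 = 18 years.
Extension rate ≈ 0.5 / 18 = 0.028 mm/yr.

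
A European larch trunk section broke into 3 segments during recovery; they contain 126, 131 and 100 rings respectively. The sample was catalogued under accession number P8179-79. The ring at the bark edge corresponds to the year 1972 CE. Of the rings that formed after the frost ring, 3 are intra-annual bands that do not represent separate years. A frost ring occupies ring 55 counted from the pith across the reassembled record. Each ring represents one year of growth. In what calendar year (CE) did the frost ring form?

Total rings = 126 + 131 + 100 = 357.
The frost ring sits at ring 55 from the pith, so 357 − 55 = 302 rings formed after it.
Removing the 3 false rings leaves 302 − 3 = 299 true rings beyond the frost ring.
1972 − 299 = 1673 CE.

1673 CE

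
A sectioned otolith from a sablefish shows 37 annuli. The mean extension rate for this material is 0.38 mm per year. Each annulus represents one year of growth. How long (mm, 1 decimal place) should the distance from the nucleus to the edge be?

14.1 mm

37 years of growth are recorded.
Predicted length = 0.38 mm/year × 37 years = 14.1 mm.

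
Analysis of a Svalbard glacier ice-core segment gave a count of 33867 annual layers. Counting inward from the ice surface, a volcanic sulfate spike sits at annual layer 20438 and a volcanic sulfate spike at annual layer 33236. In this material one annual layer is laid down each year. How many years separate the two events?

12798 yr

33236 − 20438 = 12798 annual layers lie between the two events.
At one annual layer per year, 12798 years elapsed between them.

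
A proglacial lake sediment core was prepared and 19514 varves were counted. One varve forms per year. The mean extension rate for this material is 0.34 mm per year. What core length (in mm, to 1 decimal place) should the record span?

6634.8 mm

19514 years of growth are recorded.
Predicted length = 0.34 mm/year × 19514 years = 6634.8 mm.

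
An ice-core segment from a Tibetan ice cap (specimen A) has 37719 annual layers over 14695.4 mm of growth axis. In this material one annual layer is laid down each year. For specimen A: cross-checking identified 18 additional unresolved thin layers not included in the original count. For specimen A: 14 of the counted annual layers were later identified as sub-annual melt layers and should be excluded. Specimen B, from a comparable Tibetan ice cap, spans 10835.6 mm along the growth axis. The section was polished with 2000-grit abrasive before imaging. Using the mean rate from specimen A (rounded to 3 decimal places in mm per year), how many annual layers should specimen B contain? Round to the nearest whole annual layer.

27784 annual layers

Specimen A: correcting the raw count gives 37719 − 14 + 18 = 37723 true annual layers.
A: Mean rate = 14695.4 mm / 37723 years ≈ 0.390 mm per year.
For B, 10835.6 / 0.390 = 27783.59 years ≈ 27784 annual layers.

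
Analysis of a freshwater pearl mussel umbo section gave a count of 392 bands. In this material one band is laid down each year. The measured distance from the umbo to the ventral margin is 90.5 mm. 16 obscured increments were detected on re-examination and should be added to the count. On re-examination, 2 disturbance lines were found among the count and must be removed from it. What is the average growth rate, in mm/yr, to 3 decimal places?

0.223 mm/yr

True band count = 392 − 2 + 16 = 406.
90.5 mm over 406 years gives 90.5 / 406 ≈ 0.223 mm/yr.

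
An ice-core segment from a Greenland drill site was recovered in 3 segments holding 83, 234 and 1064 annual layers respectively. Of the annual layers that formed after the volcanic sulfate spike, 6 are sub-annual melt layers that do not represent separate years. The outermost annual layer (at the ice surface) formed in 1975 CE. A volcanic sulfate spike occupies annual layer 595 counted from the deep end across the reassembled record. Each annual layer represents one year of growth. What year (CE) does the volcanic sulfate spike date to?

Total annual layers = 83 + 234 + 1064 = 1381.
1381 − 595 = 786 annual layers lie beyond the volcanic sulfate spike toward the ice surface.
Removing the 6 false annual layers leaves 786 − 6 = 780 true annual layers beyond the volcanic sulfate spike.
The annual layer at the ice surface is 1975 CE, so the volcanic sulfate spike dates to 1975 − 780 = 1195 CE.

1195 CE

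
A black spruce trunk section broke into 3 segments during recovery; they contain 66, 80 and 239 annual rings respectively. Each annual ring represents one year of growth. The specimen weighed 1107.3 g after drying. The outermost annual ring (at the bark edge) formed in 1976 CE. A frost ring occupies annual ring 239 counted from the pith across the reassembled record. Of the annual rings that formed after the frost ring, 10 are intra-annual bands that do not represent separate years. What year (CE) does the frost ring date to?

Total annual rings = 66 + 80 + 239 = 385.
The frost ring sits at annual ring 239 from the pith, so 385 − 239 = 146 annual rings formed after it.
146 − 10 false = 136 true annual rings after the frost ring.
The annual ring at the bark edge is 1976 CE, so the frost ring dates to 1976 − 136 = 1840 CE.

1840 CE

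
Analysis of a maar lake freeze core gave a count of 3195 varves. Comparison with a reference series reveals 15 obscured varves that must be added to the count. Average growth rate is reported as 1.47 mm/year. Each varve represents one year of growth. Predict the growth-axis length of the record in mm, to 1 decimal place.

After corrections the count is 3195 + 15 = 3210 varves.
Predicted length = 1.47 mm/year × 3210 years = 4718.7 mm.

4718.7 mm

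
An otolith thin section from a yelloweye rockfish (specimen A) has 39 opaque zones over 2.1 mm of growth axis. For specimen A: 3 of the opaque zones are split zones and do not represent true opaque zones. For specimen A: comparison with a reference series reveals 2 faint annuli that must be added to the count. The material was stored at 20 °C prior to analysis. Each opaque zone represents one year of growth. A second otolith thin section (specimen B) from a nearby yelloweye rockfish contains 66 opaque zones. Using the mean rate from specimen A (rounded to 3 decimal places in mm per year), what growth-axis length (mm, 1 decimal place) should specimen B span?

3.6 mm

Specimen A: correcting the raw count gives 39 − 3 + 2 = 38 true opaque zones.
A: Extension rate ≈ 2.1 / 38 = 0.055 mm/yr.
B's length ≈ 0.055 × 66 = 3.6 mm.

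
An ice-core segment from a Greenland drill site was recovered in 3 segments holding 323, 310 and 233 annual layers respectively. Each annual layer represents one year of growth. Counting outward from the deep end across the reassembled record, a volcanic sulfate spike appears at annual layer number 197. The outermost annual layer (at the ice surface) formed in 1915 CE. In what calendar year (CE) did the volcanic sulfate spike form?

Total annual layers = 323 + 310 + 233 = 866.
Between annual layer 197 and the ice surface there are 866 − 197 = 669 annual layers.
1915 − 669 = 1246 CE.

1246 CE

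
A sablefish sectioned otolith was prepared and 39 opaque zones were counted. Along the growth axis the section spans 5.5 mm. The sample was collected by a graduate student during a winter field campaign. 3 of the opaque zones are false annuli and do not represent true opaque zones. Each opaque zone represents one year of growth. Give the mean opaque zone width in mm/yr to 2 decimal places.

After corrections the count is 39 − 3 = 36 opaque zones.
5.5 mm over 36 years gives 5.5 / 36 ≈ 0.15 mm/yr.

0.15 mm/yr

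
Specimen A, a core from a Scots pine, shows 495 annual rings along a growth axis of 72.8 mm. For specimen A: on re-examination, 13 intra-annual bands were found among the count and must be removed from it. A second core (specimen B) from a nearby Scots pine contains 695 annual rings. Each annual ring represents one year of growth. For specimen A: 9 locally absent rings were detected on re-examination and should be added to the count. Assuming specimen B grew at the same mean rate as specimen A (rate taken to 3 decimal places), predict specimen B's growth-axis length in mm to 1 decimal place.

102.9 mm

Specimen A: true annual ring count = 495 − 13 + 9 = 491.
A: 72.8 mm over 491 years gives 72.8 / 491 ≈ 0.148 mm/year.
For B, 0.148 mm/year × 695 years = 102.9 mm.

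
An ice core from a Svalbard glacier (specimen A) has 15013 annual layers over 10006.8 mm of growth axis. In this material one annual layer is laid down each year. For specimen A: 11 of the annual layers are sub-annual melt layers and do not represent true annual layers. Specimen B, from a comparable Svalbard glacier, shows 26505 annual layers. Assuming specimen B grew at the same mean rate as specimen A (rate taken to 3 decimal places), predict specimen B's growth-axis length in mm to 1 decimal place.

17678.8 mm

Specimen A: after corrections the count is 15013 − 11 = 15002 annual layers.
A: 10006.8 mm over 15002 years gives 10006.8 / 15002 ≈ 0.667 mm per year.
For B, 0.667 mm/year × 26505 years = 17678.8 mm.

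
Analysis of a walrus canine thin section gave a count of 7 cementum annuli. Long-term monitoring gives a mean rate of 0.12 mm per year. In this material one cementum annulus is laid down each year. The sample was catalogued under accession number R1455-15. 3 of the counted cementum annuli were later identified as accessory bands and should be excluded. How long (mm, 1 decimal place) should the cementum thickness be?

After corrections the count is 7 − 3 = 4 cementum annuli.
Length ≈ 0.12 × 4 = 0.5 mm.

0.5 mm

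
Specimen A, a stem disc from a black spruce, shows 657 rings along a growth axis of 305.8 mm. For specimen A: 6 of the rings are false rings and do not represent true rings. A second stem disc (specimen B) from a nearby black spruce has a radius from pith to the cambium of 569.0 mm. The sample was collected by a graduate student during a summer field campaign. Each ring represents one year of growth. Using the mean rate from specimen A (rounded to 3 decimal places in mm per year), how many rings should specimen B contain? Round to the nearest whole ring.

Specimen A: correcting the raw count gives 657 − 6 = 651 true rings.
A: 305.8 mm over 651 years gives 305.8 / 651 ≈ 0.470 mm/year.
Specimen B: 569.0 mm / 0.470 mm per year = 1210.64 years ≈ 1211 rings.

1211 rings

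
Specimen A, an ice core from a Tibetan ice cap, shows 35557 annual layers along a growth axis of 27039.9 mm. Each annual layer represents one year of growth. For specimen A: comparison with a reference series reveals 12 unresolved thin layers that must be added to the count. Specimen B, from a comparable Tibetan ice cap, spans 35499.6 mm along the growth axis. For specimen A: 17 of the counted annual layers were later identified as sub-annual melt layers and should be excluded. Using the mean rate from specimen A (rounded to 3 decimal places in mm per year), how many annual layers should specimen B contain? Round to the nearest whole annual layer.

Specimen A: true annual layer count = 35557 − 17 + 12 = 35552.
A: Mean rate = 27039.9 mm / 35552 years ≈ 0.761 mm/year.
For B, 35499.6 / 0.761 = 46648.62 years ≈ 46649 annual layers.

46649 annual layers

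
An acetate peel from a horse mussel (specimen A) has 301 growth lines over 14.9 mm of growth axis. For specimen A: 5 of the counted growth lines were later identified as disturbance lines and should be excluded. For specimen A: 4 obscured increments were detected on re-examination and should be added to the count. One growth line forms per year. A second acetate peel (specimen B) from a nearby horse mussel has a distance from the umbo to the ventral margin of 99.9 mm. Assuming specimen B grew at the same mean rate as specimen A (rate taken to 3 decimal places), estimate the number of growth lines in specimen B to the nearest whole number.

Specimen A: after corrections the count is 301 − 5 + 4 = 300 growth lines.
A: Mean rate = 14.9 mm / 300 years ≈ 0.050 mm/year.
Specimen B: 99.9 mm / 0.050 mm per year = 1998.00 years ≈ 1998 growth lines.

1998 growth lines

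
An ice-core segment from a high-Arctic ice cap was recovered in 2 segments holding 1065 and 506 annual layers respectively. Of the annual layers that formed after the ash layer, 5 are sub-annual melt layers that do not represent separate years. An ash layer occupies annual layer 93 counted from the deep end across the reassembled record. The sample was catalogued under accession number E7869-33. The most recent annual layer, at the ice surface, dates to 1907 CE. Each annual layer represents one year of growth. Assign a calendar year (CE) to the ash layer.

Total annual layers = 1065 + 506 = 1571.
Between annual layer 93 and the ice surface there are 1571 − 93 = 1478 annual layers.
1478 − 5 false = 1473 true annual layers after the ash layer.
1907 − 1473 = 434 CE.

434 CE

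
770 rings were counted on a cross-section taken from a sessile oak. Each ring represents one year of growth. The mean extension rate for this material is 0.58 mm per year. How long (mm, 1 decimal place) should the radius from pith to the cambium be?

770 years of growth are recorded.
770 years at 0.58 mm/year gives 0.58 × 770 = 446.6 mm.

446.6 mm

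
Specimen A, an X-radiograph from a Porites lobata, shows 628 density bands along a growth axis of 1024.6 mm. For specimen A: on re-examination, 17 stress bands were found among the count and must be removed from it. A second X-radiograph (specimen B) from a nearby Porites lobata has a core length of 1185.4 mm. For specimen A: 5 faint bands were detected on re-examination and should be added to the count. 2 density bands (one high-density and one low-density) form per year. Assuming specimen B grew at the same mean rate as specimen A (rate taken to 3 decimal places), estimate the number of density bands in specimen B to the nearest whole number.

713 density bands

Specimen A: true density band count = 628 − 17 + 5 = 616.
Specimen A: 616 density bands at 2 per year is 616 / 2 = 308 years.
A: Extension rate ≈ 1024.6 / 308 = 3.327 mm/yr.
B spans 1185.4 / 3.327 = 356.30 years; at 2 density bands per year that is 356.30 × 2 ≈ 713 density bands.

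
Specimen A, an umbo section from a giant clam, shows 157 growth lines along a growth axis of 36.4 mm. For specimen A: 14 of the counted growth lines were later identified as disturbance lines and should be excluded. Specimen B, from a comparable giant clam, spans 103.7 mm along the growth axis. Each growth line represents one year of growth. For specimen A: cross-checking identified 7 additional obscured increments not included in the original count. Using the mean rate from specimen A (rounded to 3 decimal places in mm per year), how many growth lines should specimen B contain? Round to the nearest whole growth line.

Specimen A: true growth line count = 157 − 14 + 7 = 150.
A: Mean rate = 36.4 mm / 150 years ≈ 0.243 mm per year.
Specimen B: 103.7 mm / 0.243 mm per year = 426.75 years ≈ 427 growth lines.

427 growth lines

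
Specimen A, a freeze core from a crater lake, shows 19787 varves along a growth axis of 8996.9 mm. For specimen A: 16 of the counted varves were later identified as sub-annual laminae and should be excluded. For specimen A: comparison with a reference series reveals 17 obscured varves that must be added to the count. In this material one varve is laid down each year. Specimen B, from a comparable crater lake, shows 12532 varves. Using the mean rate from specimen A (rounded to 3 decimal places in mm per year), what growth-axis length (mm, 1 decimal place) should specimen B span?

5702.1 mm

Specimen A: correcting the raw count gives 19787 − 16 + 17 = 19788 true varves.
A: 8996.9 mm over 19788 years gives 8996.9 / 19788 ≈ 0.455 mm per year.
For B, 0.455 mm/year × 12532 years = 5702.1 mm.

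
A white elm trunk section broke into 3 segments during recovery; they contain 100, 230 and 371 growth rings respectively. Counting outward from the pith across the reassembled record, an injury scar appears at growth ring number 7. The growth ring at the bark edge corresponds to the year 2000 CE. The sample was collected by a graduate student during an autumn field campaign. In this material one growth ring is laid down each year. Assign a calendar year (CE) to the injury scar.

1306 CE

Total growth rings = 100 + 230 + 371 = 701.
Between growth ring 7 and the bark edge there are 701 − 7 = 694 growth rings.
Counting back 694 years from 2000 CE places the injury scar in 2000 − 694 = 1306 CE.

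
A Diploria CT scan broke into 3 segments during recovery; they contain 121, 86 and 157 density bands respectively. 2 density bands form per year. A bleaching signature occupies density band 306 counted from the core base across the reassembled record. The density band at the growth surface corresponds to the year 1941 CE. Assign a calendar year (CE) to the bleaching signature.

Total density bands = 121 + 86 + 157 = 364.
Between density band 306 and the growth surface there are 364 − 306 = 58 density bands.
58 density bands at 2 per year is 58 / 2 = 29 years.
1941 − 29 = 1912 CE.

1912 CE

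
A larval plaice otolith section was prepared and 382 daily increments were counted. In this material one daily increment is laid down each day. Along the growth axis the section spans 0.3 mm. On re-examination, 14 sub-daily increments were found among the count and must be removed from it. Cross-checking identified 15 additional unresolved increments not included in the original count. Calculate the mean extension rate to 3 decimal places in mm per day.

0.001 mm per day

Correcting the raw count gives 382 − 14 + 15 = 383 true daily increments.
Extension rate ≈ 0.3 / 383 = 0.001 mm per day.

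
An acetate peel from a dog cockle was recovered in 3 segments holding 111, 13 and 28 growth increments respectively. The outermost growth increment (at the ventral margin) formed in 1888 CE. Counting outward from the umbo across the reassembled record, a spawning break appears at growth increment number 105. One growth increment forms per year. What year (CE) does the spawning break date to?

Total growth increments = 111 + 13 + 28 = 152.
152 − 105 = 47 growth increments lie beyond the spawning break toward the ventral margin.
The growth increment at the ventral margin is 1888 CE, so the spawning break dates to 1888 − 47 = 1841 CE.

1841 CE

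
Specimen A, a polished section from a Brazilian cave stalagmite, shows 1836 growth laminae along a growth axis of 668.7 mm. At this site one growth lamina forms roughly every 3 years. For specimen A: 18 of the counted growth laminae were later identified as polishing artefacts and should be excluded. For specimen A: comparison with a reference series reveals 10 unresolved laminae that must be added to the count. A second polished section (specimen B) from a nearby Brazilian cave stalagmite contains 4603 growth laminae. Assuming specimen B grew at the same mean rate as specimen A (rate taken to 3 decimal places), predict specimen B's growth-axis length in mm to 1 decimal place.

Specimen A: true growth lamina count = 1836 − 18 + 10 = 1828.
Specimen A: 1828 growth laminae at 3 years each span 1828 × 3 = 5484 years.
A: 668.7 mm over 5484 years gives 668.7 / 5484 ≈ 0.122 mm/year.
Specimen B: 4603 growth laminae at 3 years each span 4603 × 3 = 13809 years. For B, 0.122 mm/year × 13809 years = 1684.7 mm.

1684.7 mm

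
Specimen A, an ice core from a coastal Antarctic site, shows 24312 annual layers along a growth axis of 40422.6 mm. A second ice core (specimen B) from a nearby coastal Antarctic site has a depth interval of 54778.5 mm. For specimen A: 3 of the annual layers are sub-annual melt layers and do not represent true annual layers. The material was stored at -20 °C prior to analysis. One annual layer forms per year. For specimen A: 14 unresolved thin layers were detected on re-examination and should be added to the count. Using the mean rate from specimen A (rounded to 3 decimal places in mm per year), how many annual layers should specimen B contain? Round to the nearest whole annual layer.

Specimen A: after corrections the count is 24312 − 3 + 14 = 24323 annual layers.
A: 40422.6 mm over 24323 years gives 40422.6 / 24323 ≈ 1.662 mm/year.
Specimen B: 54778.5 mm / 1.662 mm per year = 32959.39 years ≈ 32959 annual layers.

32959 annual layers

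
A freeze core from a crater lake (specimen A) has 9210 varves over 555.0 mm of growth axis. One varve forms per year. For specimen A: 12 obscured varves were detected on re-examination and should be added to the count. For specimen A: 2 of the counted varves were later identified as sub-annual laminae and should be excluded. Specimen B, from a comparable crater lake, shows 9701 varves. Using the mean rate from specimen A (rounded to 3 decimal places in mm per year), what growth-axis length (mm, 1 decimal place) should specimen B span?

Specimen A: correcting the raw count gives 9210 − 2 + 12 = 9220 true varves.
A: Extension rate ≈ 555.0 / 9220 = 0.060 mm per year.
B's length ≈ 0.060 × 9701 = 582.1 mm.

582.1 mm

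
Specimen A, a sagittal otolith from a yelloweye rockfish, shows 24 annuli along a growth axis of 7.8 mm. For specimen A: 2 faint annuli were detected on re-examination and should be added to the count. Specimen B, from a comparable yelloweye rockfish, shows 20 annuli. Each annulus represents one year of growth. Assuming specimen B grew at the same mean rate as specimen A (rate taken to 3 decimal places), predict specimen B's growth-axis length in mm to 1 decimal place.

Specimen A: correcting the raw count gives 24 + 2 = 26 true annuli.
A: Mean rate = 7.8 mm / 26 years ≈ 0.300 mm/yr.
Length of B = 0.300 × 20 = 6.0 mm.

6.0 mm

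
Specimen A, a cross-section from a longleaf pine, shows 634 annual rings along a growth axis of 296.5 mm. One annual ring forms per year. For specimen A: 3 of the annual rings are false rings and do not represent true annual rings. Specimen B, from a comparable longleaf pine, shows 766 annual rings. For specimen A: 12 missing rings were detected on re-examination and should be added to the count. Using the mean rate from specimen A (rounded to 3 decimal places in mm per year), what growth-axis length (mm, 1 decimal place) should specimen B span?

Specimen A: after corrections the count is 634 − 3 + 12 = 643 annual rings.
A: 296.5 mm over 643 years gives 296.5 / 643 ≈ 0.461 mm/yr.
B's length ≈ 0.461 × 766 = 353.1 mm.

353.1 mm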